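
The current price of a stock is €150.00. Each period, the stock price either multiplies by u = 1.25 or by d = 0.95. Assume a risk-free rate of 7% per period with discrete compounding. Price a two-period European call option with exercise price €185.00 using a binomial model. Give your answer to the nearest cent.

Risk-neutral probability p = (1 + 0.07 − 0.95)/(1.25 − 0.95) = 0.1200/0.3000 = 0.4000
Terminal stock prices: S_uu = 234.4, S_ud = 178.1, S_dd = 135.4
Terminal payoffs (S − K): max(49.38, 0) = 49.38, max(-6.875, 0) = 0, max(-49.62, 0) = 0
Node u (S = 187.5): V_u = 1/1.07·[0.4000·49.3750 + 0.6000·0.0000] = 18.4579
Node d (S = 142.5): V_d = 1/1.07·[0.4000·0.0000 + 0.6000·0.0000] = 0.0000
Node 0 (S = 150): V_0 = 1/1.07·[0.4000·18.4579 + 0.6000·0.0000] = 6.9002

€6.90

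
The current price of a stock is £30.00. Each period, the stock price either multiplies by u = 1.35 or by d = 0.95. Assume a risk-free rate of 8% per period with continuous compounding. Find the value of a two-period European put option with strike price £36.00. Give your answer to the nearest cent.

Risk-neutral probability p = (e^0.08 − 0.95)/(1.35 − 0.95) = 0.1333/0.4000 = 0.3332
Terminal stock prices: S_uu = 54.68, S_ud = 38.48, S_dd = 27.07
Terminal payoffs (K − S): max(-18.68, 0) = 0, max(-2.475, 0) = 0, max(8.925, 0) = 8.925
Node u (S = 40.5): V_u = e^(−0.08)·[0.3332·0.0000 + 0.6668·0.0000] = 0.0000
Node d (S = 28.5): V_d = e^(−0.08)·[0.3332·0.0000 + 0.6668·8.9250] = 5.4935
Node 0 (S = 30): V_0 = e^(−0.08)·[0.3332·0.0000 + 0.6668·5.4935] = 3.3813

£3.38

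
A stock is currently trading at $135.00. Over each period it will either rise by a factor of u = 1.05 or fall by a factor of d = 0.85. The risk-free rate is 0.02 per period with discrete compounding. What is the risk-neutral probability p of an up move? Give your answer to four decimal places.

Risk-neutral probability p = (1 + 0.02 − 0.85)/(1.05 − 0.85) = 0.1700/0.2000 = 0.8500

p = 0.8500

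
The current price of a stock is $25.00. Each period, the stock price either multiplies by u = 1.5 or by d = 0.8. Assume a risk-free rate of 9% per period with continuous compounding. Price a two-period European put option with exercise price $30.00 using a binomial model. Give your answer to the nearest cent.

Risk-neutral probability p = (e^0.09 − 0.8)/(1.5 − 0.8) = 0.2942/0.7000 = 0.4202
Terminal stock prices: S_uu = 56.25, S_ud = 30, S_dd = 16
Terminal payoffs (K − S): max(-26.25, 0) = 0, max(0, 0) = 0, max(14, 0) = 14
Node u (S = 37.5): V_u = e^(−0.09)·[0.4202·0.0000 + 0.5798·0.0000] = 0.0000
Node d (S = 20): V_d = e^(−0.09)·[0.4202·0.0000 + 0.5798·14.0000] = 7.4179
Node 0 (S = 25): V_0 = e^(−0.09)·[0.4202·0.0000 + 0.5798·7.4179] = 3.9304

$3.93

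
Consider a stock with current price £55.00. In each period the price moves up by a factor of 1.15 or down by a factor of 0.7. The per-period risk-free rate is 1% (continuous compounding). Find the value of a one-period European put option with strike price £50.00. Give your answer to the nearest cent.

£3.54

Risk-neutral probability p = (e^0.01 − 0.7)/(1.15 − 0.7) = 0.3101/0.4500 = 0.6890
Terminal stock prices: S_u = 63.25, S_d = 38.5
Terminal payoffs (K − S): max(-13.25, 0) = 0, max(11.5, 0) = 11.5
Node 0 (S = 55): V_0 = e^(−0.01)·[0.6890·0.0000 + 0.3110·11.5000] = 3.5409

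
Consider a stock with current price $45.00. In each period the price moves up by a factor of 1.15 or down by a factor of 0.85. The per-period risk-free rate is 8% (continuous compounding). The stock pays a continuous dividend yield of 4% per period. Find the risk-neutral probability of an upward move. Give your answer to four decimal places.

Per-period risk-free factor R = e^0.08 = 1.0833; dividend-adjusted growth = e^(0.08−0.04) = 1.0408.
Risk-neutral probability p = (1.0408 − 0.85)/(1.15 − 0.85) = 0.1908/0.3000 = 0.6360

p = 0.6360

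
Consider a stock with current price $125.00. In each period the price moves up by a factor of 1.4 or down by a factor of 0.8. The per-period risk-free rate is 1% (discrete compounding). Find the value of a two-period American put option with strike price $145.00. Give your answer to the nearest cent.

Risk-neutral probability p = (1 + 0.01 − 0.8)/(1.4 − 0.8) = 0.2100/0.6000 = 0.3500
Terminal stock prices: S_uu = 245, S_ud = 140, S_dd = 80
Terminal payoffs (K − S): max(-100, 0) = 0, max(5, 0) = 5, max(65, 0) = 65
Node u (S = 175): continuation = 1/1.01·[0.3500·0.0000 + 0.6500·5.0000] = 3.2178; exercise value = 0.0000 ≤ continuation, so V_u = 3.2178
Node d (S = 100): continuation = 1/1.01·[0.3500·5.0000 + 0.6500·65.0000] = 43.5644; exercise value = 45.0000 > continuation, so V_d = 45.0000 (exercise)
Node 0 (S = 125): continuation = 1/1.01·[0.3500·3.2178 + 0.6500·45.0000] = 30.0755; exercise value = 20.0000 ≤ continuation, so V_0 = 30.0755

$30.08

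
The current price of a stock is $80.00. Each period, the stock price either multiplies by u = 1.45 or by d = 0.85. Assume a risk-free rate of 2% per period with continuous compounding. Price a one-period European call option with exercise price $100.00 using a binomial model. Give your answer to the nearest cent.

Risk-neutral probability p = (e^0.02 − 0.85)/(1.45 − 0.85) = 0.1702/0.6000 = 0.2837
Terminal stock prices: S_u = 116, S_d = 68
Terminal payoffs (S − K): max(16, 0) = 16, max(-32, 0) = 0
Node 0 (S = 80): V_0 = e^(−0.02)·[0.2837·16.0000 + 0.7163·0.0000] = 4.4488

$4.45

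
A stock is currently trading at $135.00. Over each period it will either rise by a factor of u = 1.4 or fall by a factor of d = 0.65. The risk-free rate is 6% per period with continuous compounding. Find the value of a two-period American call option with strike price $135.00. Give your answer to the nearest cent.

Risk-neutral probability p = (e^0.06 − 0.65)/(1.4 − 0.65) = 0.4118/0.7500 = 0.5491
Terminal stock prices: S_uu = 264.6, S_ud = 122.9, S_dd = 57.04
Terminal payoffs (S − K): max(129.6, 0) = 129.6, max(-12.15, 0) = 0, max(-77.96, 0) = 0
Node u (S = 189): continuation = e^(−0.06)·[0.5491·129.6000 + 0.4509·0.0000] = 67.0210; exercise value = 54.0000 ≤ continuation, so V_u = 67.0210
Node d (S = 87.75): continuation = e^(−0.06)·[0.5491·0.0000 + 0.4509·0.0000] = 0.0000; exercise value = 0.0000 ≤ continuation, so V_d = 0.0000
Node 0 (S = 135): continuation = e^(−0.06)·[0.5491·67.0210 + 0.4509·0.0000] = 34.6591; exercise value = 0.0000 ≤ continuation, so V_0 = 34.6591

$34.66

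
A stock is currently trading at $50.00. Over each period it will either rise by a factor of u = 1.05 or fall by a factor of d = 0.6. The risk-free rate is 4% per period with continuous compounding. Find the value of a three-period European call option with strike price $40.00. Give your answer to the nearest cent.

$14.91

Risk-neutral probability p = (e^0.04 − 0.6)/(1.05 − 0.6) = 0.4408/0.4500 = 0.9796
Terminal stock prices: S_uuu = 57.88, S_uud = 33.07, S_udd = 18.9, S_ddd = 10.8
Terminal payoffs (S − K): max(17.88, 0) = 17.88, max(-6.925, 0) = 0, max(-21.1, 0) = 0, max(-29.2, 0) = 0
Node uu (S = 55.12): V_uu = e^(−0.04)·[0.9796·17.8813 + 0.0204·0.0000] = 16.8293
Node ud (S = 31.5): V_ud = e^(−0.04)·[0.9796·0.0000 + 0.0204·0.0000] = 0.0000
Node dd (S = 18): V_dd = e^(−0.04)·[0.9796·0.0000 + 0.0204·0.0000] = 0.0000
Node u (S = 52.5): V_u = e^(−0.04)·[0.9796·16.8293 + 0.0204·0.0000] = 15.8392
Node d (S = 30): V_d = e^(−0.04)·[0.9796·0.0000 + 0.0204·0.0000] = 0.0000
Node 0 (S = 50): V_0 = e^(−0.04)·[0.9796·15.8392 + 0.0204·0.0000] = 14.9074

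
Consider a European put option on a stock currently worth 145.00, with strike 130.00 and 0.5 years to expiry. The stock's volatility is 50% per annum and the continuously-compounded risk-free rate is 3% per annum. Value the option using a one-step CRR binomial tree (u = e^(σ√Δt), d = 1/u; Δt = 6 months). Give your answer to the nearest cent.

CRR parameters: u = e^(σ√Δt) = e^(0.5·√0.5) = 1.4241, d = 1/u = 0.7022
Per-period rate: rΔt = 0.03·0.5 = 0.015, so R = e^0.015 = 1.0151
Risk-neutral probability p = (e^0.015 − 0.7022)/(1.4241 − 0.7022) = 0.3129/0.7219 = 0.4335
Terminal stock prices: S_u = 206.5, S_d = 101.8
Terminal payoffs (K − S): max(-76.5, 0) = 0, max(28.18, 0) = 28.18
Node 0 (S = 145): V_0 = e^(−0.015)·[0.4335·0.0000 + 0.5665·28.1827] = 15.7290

15.73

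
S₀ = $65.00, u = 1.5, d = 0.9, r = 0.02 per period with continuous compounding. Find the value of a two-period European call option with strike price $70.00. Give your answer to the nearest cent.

$8.40

Risk-neutral probability p = (e^0.02 − 0.9)/(1.5 − 0.9) = 0.1202/0.6000 = 0.2003
Terminal stock prices: S_uu = 146.2, S_ud = 87.75, S_dd = 52.65
Terminal payoffs (S − K): max(76.25, 0) = 76.25, max(17.75, 0) = 17.75, max(-17.35, 0) = 0
Node u (S = 97.5): V_u = e^(−0.02)·[0.2003·76.2500 + 0.7997·17.7500] = 28.8861
Node d (S = 58.5): V_d = e^(−0.02)·[0.2003·17.7500 + 0.7997·0.0000] = 3.4855
Node 0 (S = 65): V_0 = e^(−0.02)·[0.2003·28.8861 + 0.7997·3.4855] = 8.4044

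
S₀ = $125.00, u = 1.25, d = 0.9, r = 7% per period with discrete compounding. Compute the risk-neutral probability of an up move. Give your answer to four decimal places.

Risk-neutral probability p = (1 + 0.07 − 0.9)/(1.25 − 0.9) = 0.1700/0.3500 = 0.4857

p = 0.4857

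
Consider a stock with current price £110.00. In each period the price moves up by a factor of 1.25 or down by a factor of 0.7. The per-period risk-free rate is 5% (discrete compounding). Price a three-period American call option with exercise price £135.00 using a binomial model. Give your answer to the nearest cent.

£17.77

Risk-neutral probability p = (1 + 0.05 − 0.7)/(1.25 − 0.7) = 0.3500/0.5500 = 0.6364
Terminal stock prices: S_uuu = 214.8, S_uud = 120.3, S_udd = 67.37, S_ddd = 37.73
Terminal payoffs (S − K): max(79.84, 0) = 79.84, max(-14.69, 0) = 0, max(-67.63, 0) = 0, max(-97.27, 0) = 0
Node uu (S = 171.9): continuation = 1/1.05·[0.6364·79.8438 + 0.3636·0.0000] = 48.3902; exercise value = 36.8750 ≤ continuation, so V_uu = 48.3902
Node ud (S = 96.25): continuation = 1/1.05·[0.6364·0.0000 + 0.3636·0.0000] = 0.0000; exercise value = 0.0000 ≤ continuation, so V_ud = 0.0000
Node dd (S = 53.9): continuation = 1/1.05·[0.6364·0.0000 + 0.3636·0.0000] = 0.0000; exercise value = 0.0000 ≤ continuation, so V_dd = 0.0000
Node u (S = 137.5): continuation = 1/1.05·[0.6364·48.3902 + 0.3636·0.0000] = 29.3274; exercise value = 2.5000 ≤ continuation, so V_u = 29.3274
Node d (S = 77): continuation = 1/1.05·[0.6364·0.0000 + 0.3636·0.0000] = 0.0000; exercise value = 0.0000 ≤ continuation, so V_d = 0.0000
Node 0 (S = 110): continuation = 1/1.05·[0.6364·29.3274 + 0.3636·0.0000] = 17.7742; exercise value = 0.0000 ≤ continuation, so V_0 = 17.7742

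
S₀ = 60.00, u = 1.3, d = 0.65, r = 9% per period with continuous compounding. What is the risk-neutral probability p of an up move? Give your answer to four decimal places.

p = 0.6833

Risk-neutral probability p = (e^0.09 − 0.65)/(1.3 − 0.65) = 0.4442/0.6500 = 0.6833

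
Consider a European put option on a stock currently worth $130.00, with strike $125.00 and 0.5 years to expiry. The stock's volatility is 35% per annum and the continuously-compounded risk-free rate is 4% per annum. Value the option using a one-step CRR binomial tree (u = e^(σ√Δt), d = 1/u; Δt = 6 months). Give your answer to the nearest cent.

CRR parameters: u = e^(σ√Δt) = e^(0.35·√0.5) = 1.2808, d = 1/u = 0.7808
Per-period rate: rΔt = 0.04·0.5 = 0.02, so R = e^0.02 = 1.0202
Risk-neutral probability p = (e^0.02 − 0.7808)/(1.2808 − 0.7808) = 0.2394/0.5000 = 0.4788
Terminal stock prices: S_u = 166.5, S_d = 101.5
Terminal payoffs (K − S): max(-41.5, 0) = 0, max(23.5, 0) = 23.5
Node 0 (S = 130): V_0 = e^(−0.02)·[0.4788·0.0000 + 0.5212·23.5012] = 12.0053

$12.01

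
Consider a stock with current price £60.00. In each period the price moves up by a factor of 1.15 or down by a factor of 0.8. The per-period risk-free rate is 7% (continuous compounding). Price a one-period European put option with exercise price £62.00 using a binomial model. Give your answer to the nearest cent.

Risk-neutral probability p = (e^0.07 − 0.8)/(1.15 − 0.8) = 0.2725/0.3500 = 0.7786
Terminal stock prices: S_u = 69, S_d = 48
Terminal payoffs (K − S): max(-7, 0) = 0, max(14, 0) = 14
Node 0 (S = 60): V_0 = e^(−0.07)·[0.7786·0.0000 + 0.2214·14.0000] = 2.8901

£2.89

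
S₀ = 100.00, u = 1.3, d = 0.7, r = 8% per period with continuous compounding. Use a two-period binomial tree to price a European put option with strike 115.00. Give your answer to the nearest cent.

Risk-neutral probability p = (e^0.08 − 0.7)/(1.3 − 0.7) = 0.3833/0.6000 = 0.6388
Terminal stock prices: S_uu = 169, S_ud = 91, S_dd = 49
Terminal payoffs (K − S): max(-54, 0) = 0, max(24, 0) = 24, max(66, 0) = 66
Node u (S = 130): V_u = e^(−0.08)·[0.6388·0.0000 + 0.3612·24.0000] = 8.0021
Node d (S = 70): V_d = e^(−0.08)·[0.6388·24.0000 + 0.3612·66.0000] = 36.1584
Node 0 (S = 100): V_0 = e^(−0.08)·[0.6388·8.0021 + 0.3612·36.1584] = 16.7747

16.77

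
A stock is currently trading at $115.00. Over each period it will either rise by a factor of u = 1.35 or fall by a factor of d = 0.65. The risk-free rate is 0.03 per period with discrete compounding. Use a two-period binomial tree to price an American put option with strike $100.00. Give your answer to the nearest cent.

Risk-neutral probability p = (1 + 0.03 − 0.65)/(1.35 − 0.65) = 0.3800/0.7000 = 0.5429
Terminal stock prices: S_uu = 209.6, S_ud = 100.9, S_dd = 48.59
Terminal payoffs (K − S): max(-109.6, 0) = 0, max(-0.9125, 0) = 0, max(51.41, 0) = 51.41
Node u (S = 155.2): continuation = 1/1.03·[0.5429·0.0000 + 0.4571·0.0000] = 0.0000; exercise value = 0.0000 ≤ continuation, so V_u = 0.0000
Node d (S = 74.75): continuation = 1/1.03·[0.5429·0.0000 + 0.4571·51.4125] = 22.8183; exercise value = 25.2500 > continuation, so V_d = 25.2500 (exercise)
Node 0 (S = 115): continuation = 1/1.03·[0.5429·0.0000 + 0.4571·25.2500] = 11.2067; exercise value = 0.0000 ≤ continuation, so V_0 = 11.2067

$11.21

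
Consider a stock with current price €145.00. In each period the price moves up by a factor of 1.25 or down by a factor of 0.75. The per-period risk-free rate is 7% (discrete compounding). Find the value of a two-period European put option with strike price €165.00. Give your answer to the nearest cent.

Risk-neutral probability p = (1 + 0.07 − 0.75)/(1.25 − 0.75) = 0.3200/0.5000 = 0.6400
Terminal stock prices: S_uu = 226.6, S_ud = 135.9, S_dd = 81.56
Terminal payoffs (K − S): max(-61.56, 0) = 0, max(29.06, 0) = 29.06, max(83.44, 0) = 83.44
Node u (S = 181.2): V_u = 1/1.07·[0.6400·0.0000 + 0.3600·29.0625] = 9.7780
Node d (S = 108.8): V_d = 1/1.07·[0.6400·29.0625 + 0.3600·83.4375] = 45.4556
Node 0 (S = 145): V_0 = 1/1.07·[0.6400·9.7780 + 0.3600·45.4556] = 21.1420

€21.14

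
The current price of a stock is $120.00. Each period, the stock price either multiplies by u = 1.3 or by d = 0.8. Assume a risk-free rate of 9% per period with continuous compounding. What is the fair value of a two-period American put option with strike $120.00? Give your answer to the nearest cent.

Risk-neutral probability p = (e^0.09 − 0.8)/(1.3 − 0.8) = 0.2942/0.5000 = 0.5883
Terminal stock prices: S_uu = 202.8, S_ud = 124.8, S_dd = 76.8
Terminal payoffs (K − S): max(-82.8, 0) = 0, max(-4.8, 0) = 0, max(43.2, 0) = 43.2
Node u (S = 156): continuation = e^(−0.09)·[0.5883·0.0000 + 0.4117·0.0000] = 0.0000; exercise value = 0.0000 ≤ continuation, so V_u = 0.0000
Node d (S = 96): continuation = e^(−0.09)·[0.5883·0.0000 + 0.4117·43.2000] = 16.2528; exercise value = 24.0000 > continuation, so V_d = 24.0000 (exercise)
Node 0 (S = 120): continuation = e^(−0.09)·[0.5883·0.0000 + 0.4117·24.0000] = 9.0293; exercise value = 0.0000 ≤ continuation, so V_0 = 9.0293

$9.03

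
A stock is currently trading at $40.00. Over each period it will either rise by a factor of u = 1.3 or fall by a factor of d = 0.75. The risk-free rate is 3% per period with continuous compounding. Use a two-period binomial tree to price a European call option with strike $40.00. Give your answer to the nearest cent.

Risk-neutral probability p = (e^0.03 − 0.75)/(1.3 − 0.75) = 0.2805/0.5500 = 0.5099
Terminal stock prices: S_uu = 67.6, S_ud = 39, S_dd = 22.5
Terminal payoffs (S − K): max(27.6, 0) = 27.6, max(-1, 0) = 0, max(-17.5, 0) = 0
Node u (S = 52): V_u = e^(−0.03)·[0.5099·27.6000 + 0.4901·0.0000] = 13.6578
Node d (S = 30): V_d = e^(−0.03)·[0.5099·0.0000 + 0.4901·0.0000] = 0.0000
Node 0 (S = 40): V_0 = e^(−0.03)·[0.5099·13.6578 + 0.4901·0.0000] = 6.7585

$6.76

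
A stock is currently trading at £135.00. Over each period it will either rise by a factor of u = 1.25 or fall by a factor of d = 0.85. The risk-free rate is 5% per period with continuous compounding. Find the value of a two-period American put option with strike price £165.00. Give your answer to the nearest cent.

Risk-neutral probability p = (e^0.05 − 0.85)/(1.25 − 0.85) = 0.2013/0.4000 = 0.5032
Terminal stock prices: S_uu = 210.9, S_ud = 143.4, S_dd = 97.54
Terminal payoffs (K − S): max(-45.94, 0) = 0, max(21.56, 0) = 21.56, max(67.46, 0) = 67.46
Node u (S = 168.8): continuation = e^(−0.05)·[0.5032·0.0000 + 0.4968·21.5625] = 10.1903; exercise value = 0.0000 ≤ continuation, so V_u = 10.1903
Node d (S = 114.8): continuation = e^(−0.05)·[0.5032·21.5625 + 0.4968·67.4625] = 42.2029; exercise value = 50.2500 > continuation, so V_d = 50.2500 (exercise)
Node 0 (S = 135): continuation = e^(−0.05)·[0.5032·10.1903 + 0.4968·50.2500] = 28.6252; exercise value = 30.0000 > continuation, so V_0 = 30.0000 (exercise)

£30.00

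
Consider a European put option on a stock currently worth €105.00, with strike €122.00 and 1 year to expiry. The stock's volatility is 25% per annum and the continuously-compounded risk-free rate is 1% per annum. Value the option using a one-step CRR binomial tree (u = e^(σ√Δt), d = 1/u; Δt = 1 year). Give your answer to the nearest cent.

CRR parameters: u = e^(σ√Δt) = e^(0.25·√1) = 1.2840, d = 1/u = 0.7788
Per-period rate: rΔt = 0.01·1 = 0.01, so R = e^0.01 = 1.0101
Risk-neutral probability p = (e^0.01 − 0.7788)/(1.2840 − 0.7788) = 0.2312/0.5052 = 0.4577
Terminal stock prices: S_u = 134.8, S_d = 81.77
Terminal payoffs (K − S): max(-12.82, 0) = 0, max(40.23, 0) = 40.23
Node 0 (S = 105): V_0 = e^(−0.01)·[0.4577·0.0000 + 0.5423·40.2259] = 21.5968

€21.60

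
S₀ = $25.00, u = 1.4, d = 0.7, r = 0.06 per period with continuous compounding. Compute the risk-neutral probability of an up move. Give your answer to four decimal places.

p = 0.5169

Risk-neutral probability p = (e^0.06 − 0.7)/(1.4 − 0.7) = 0.3618/0.7000 = 0.5169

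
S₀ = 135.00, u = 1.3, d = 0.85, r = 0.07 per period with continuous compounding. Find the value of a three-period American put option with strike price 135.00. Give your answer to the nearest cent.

Risk-neutral probability p = (e^0.07 − 0.85)/(1.3 − 0.85) = 0.2225/0.4500 = 0.4945
Terminal stock prices: S_uuu = 296.6, S_uud = 193.9, S_udd = 126.8, S_ddd = 82.91
Terminal payoffs (K − S): max(-161.6, 0) = 0, max(-58.93, 0) = 0, max(8.201, 0) = 8.201, max(52.09, 0) = 52.09
Node uu (S = 228.2): continuation = e^(−0.07)·[0.4945·0.0000 + 0.5055·0.0000] = 0.0000; exercise value = 0.0000 ≤ continuation, so V_uu = 0.0000
Node ud (S = 149.2): continuation = e^(−0.07)·[0.4945·0.0000 + 0.5055·8.2013] = 3.8657; exercise value = 0.0000 ≤ continuation, so V_ud = 3.8657
Node dd (S = 97.54): continuation = e^(−0.07)·[0.4945·8.2013 + 0.5055·52.0931] = 28.3357; exercise value = 37.4625 > continuation, so V_dd = 37.4625 (exercise)
Node u (S = 175.5): continuation = e^(−0.07)·[0.4945·0.0000 + 0.5055·3.8657] = 1.8222; exercise value = 0.0000 ≤ continuation, so V_u = 1.8222
Node d (S = 114.8): continuation = e^(−0.07)·[0.4945·3.8657 + 0.5055·37.4625] = 19.4406; exercise value = 20.2500 > continuation, so V_d = 20.2500 (exercise)
Node 0 (S = 135): continuation = e^(−0.07)·[0.4945·1.8222 + 0.5055·20.2500] = 10.3851; exercise value = 0.0000 ≤ continuation, so V_0 = 10.3851

10.39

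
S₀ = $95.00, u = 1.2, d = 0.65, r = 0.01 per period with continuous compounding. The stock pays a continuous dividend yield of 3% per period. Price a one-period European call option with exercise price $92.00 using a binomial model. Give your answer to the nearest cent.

Per-period risk-free factor R = e^0.01 = 1.0101; dividend-adjusted growth = e^(0.01−0.03) = 0.9802.
Risk-neutral probability p = (0.9802 − 0.65)/(1.2 − 0.65) = 0.3302/0.5500 = 0.6004
Terminal stock prices: S_u = 114, S_d = 61.75
Terminal payoffs (S − K): max(22, 0) = 22, max(-30.25, 0) = 0
Node 0 (S = 95): V_0 = e^(−0.01)·[0.6004·22.0000 + 0.3996·0.0000] = 13.0765

$13.08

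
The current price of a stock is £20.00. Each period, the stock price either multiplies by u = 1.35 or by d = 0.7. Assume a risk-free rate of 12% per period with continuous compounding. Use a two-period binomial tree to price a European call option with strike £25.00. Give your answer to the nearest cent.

£3.90

Risk-neutral probability p = (e^0.12 − 0.7)/(1.35 − 0.7) = 0.4275/0.6500 = 0.6577
Terminal stock prices: S_uu = 36.45, S_ud = 18.9, S_dd = 9.8
Terminal payoffs (S − K): max(11.45, 0) = 11.45, max(-6.1, 0) = 0, max(-15.2, 0) = 0
Node u (S = 27): V_u = e^(−0.12)·[0.6577·11.4500 + 0.3423·0.0000] = 6.6790
Node d (S = 14): V_d = e^(−0.12)·[0.6577·0.0000 + 0.3423·0.0000] = 0.0000
Node 0 (S = 20): V_0 = e^(−0.12)·[0.6577·6.6790 + 0.3423·0.0000] = 3.8960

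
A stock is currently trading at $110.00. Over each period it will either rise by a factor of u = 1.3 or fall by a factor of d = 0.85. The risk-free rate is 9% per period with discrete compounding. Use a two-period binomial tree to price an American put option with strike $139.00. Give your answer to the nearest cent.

$29.00

Risk-neutral probability p = (1 + 0.09 − 0.85)/(1.3 − 0.85) = 0.2400/0.4500 = 0.5333
Terminal stock prices: S_uu = 185.9, S_ud = 121.5, S_dd = 79.47
Terminal payoffs (K − S): max(-46.9, 0) = 0, max(17.45, 0) = 17.45, max(59.53, 0) = 59.53
Node u (S = 143): continuation = 1/1.09·[0.5333·0.0000 + 0.4667·17.4500] = 7.4709; exercise value = 0.0000 ≤ continuation, so V_u = 7.4709
Node d (S = 93.5): continuation = 1/1.09·[0.5333·17.4500 + 0.4667·59.5250] = 34.0229; exercise value = 45.5000 > continuation, so V_d = 45.5000 (exercise)
Node 0 (S = 110): continuation = 1/1.09·[0.5333·7.4709 + 0.4667·45.5000] = 23.1356; exercise value = 29.0000 > continuation, so V_0 = 29.0000 (exercise)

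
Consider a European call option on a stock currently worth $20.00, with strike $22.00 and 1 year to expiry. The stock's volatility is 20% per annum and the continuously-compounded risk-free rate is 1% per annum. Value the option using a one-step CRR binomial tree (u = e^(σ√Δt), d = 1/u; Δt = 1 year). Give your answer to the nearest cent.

CRR parameters: u = e^(σ√Δt) = e^(0.2·√1) = 1.2214, d = 1/u = 0.8187
Per-period rate: rΔt = 0.01·1 = 0.01, so R = e^0.01 = 1.0101
Risk-neutral probability p = (e^0.01 − 0.8187)/(1.2214 − 0.8187) = 0.1913/0.4027 = 0.4751
Terminal stock prices: S_u = 24.43, S_d = 16.37
Terminal payoffs (S − K): max(2.428, 0) = 2.428, max(-5.625, 0) = 0
Node 0 (S = 20): V_0 = e^(−0.01)·[0.4751·2.4281 + 0.5249·0.0000] = 1.1422

$1.14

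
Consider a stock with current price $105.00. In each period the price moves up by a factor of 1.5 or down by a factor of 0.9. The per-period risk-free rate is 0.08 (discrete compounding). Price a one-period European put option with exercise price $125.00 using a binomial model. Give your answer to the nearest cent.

$19.77

Risk-neutral probability p = (1 + 0.08 − 0.9)/(1.5 − 0.9) = 0.1800/0.6000 = 0.3000
Terminal stock prices: S_u = 157.5, S_d = 94.5
Terminal payoffs (K − S): max(-32.5, 0) = 0, max(30.5, 0) = 30.5
Node 0 (S = 105): V_0 = 1/1.08·[0.3000·0.0000 + 0.7000·30.5000] = 19.7685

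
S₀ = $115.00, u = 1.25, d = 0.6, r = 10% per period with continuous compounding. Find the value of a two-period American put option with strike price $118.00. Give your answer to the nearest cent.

Risk-neutral probability p = (e^0.1 − 0.6)/(1.25 − 0.6) = 0.5052/0.6500 = 0.7772
Terminal stock prices: S_uu = 179.7, S_ud = 86.25, S_dd = 41.4
Terminal payoffs (K − S): max(-61.69, 0) = 0, max(31.75, 0) = 31.75, max(76.6, 0) = 76.6
Node u (S = 143.8): continuation = e^(−0.1)·[0.7772·0.0000 + 0.2228·31.7500] = 6.4011; exercise value = 0.0000 ≤ continuation, so V_u = 6.4011
Node d (S = 69): continuation = e^(−0.1)·[0.7772·31.7500 + 0.2228·76.6000] = 37.7708; exercise value = 49.0000 > continuation, so V_d = 49.0000 (exercise)
Node 0 (S = 115): continuation = e^(−0.1)·[0.7772·6.4011 + 0.2228·49.0000] = 14.3804; exercise value = 3.0000 ≤ continuation, so V_0 = 14.3804

$14.38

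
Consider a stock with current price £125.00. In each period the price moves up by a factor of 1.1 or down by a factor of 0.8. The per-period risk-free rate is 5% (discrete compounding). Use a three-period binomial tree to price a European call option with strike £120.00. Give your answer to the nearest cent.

£23.48

Risk-neutral probability p = (1 + 0.05 − 0.8)/(1.1 − 0.8) = 0.2500/0.3000 = 0.8333
Terminal stock prices: S_uuu = 166.4, S_uud = 121, S_udd = 88, S_ddd = 64
Terminal payoffs (S − K): max(46.38, 0) = 46.38, max(1, 0) = 1, max(-32, 0) = 0, max(-56, 0) = 0
Node uu (S = 151.3): V_uu = 1/1.05·[0.8333·46.3750 + 0.1667·1.0000] = 36.9643
Node ud (S = 110): V_ud = 1/1.05·[0.8333·1.0000 + 0.1667·0.0000] = 0.7937
Node dd (S = 80): V_dd = 1/1.05·[0.8333·0.0000 + 0.1667·0.0000] = 0.0000
Node u (S = 137.5): V_u = 1/1.05·[0.8333·36.9643 + 0.1667·0.7937] = 29.4627
Node d (S = 100): V_d = 1/1.05·[0.8333·0.7937 + 0.1667·0.0000] = 0.6299
Node 0 (S = 125): V_0 = 1/1.05·[0.8333·29.4627 + 0.1667·0.6299] = 23.4831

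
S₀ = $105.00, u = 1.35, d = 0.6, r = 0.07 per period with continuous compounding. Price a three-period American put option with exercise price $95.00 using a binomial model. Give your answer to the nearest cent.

Risk-neutral probability p = (e^0.07 − 0.6)/(1.35 − 0.6) = 0.4725/0.7500 = 0.6300
Terminal stock prices: S_uuu = 258.3, S_uud = 114.8, S_udd = 51.03, S_ddd = 22.68
Terminal payoffs (K − S): max(-163.3, 0) = 0, max(-19.82, 0) = 0, max(43.97, 0) = 43.97, max(72.32, 0) = 72.32
Node uu (S = 191.4): continuation = e^(−0.07)·[0.6300·0.0000 + 0.3700·0.0000] = 0.0000; exercise value = 0.0000 ≤ continuation, so V_uu = 0.0000
Node ud (S = 85.05): continuation = e^(−0.07)·[0.6300·0.0000 + 0.3700·43.9700] = 15.1686; exercise value = 9.9500 ≤ continuation, so V_ud = 15.1686
Node dd (S = 37.8): continuation = e^(−0.07)·[0.6300·43.9700 + 0.3700·72.3200] = 50.7774; exercise value = 57.2000 > continuation, so V_dd = 57.2000 (exercise)
Node u (S = 141.8): continuation = e^(−0.07)·[0.6300·0.0000 + 0.3700·15.1686] = 5.2328; exercise value = 0.0000 ≤ continuation, so V_u = 5.2328
Node d (S = 63): continuation = e^(−0.07)·[0.6300·15.1686 + 0.3700·57.2000] = 28.6429; exercise value = 32.0000 > continuation, so V_d = 32.0000 (exercise)
Node 0 (S = 105): continuation = e^(−0.07)·[0.6300·5.2328 + 0.3700·32.0000] = 14.1131; exercise value = 0.0000 ≤ continuation, so V_0 = 14.1131

$14.11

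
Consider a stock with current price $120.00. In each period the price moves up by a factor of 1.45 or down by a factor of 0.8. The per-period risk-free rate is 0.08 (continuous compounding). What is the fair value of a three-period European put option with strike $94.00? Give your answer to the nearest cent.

Risk-neutral probability p = (e^0.08 − 0.8)/(1.45 − 0.8) = 0.2833/0.6500 = 0.4358
Terminal stock prices: S_uuu = 365.8, S_uud = 201.8, S_udd = 111.4, S_ddd = 61.44
Terminal payoffs (K − S): max(-271.8, 0) = 0, max(-107.8, 0) = 0, max(-17.36, 0) = 0, max(32.56, 0) = 32.56
Node uu (S = 252.3): V_uu = e^(−0.08)·[0.4358·0.0000 + 0.5642·0.0000] = 0.0000
Node ud (S = 139.2): V_ud = e^(−0.08)·[0.4358·0.0000 + 0.5642·0.0000] = 0.0000
Node dd (S = 76.8): V_dd = e^(−0.08)·[0.4358·0.0000 + 0.5642·32.5600] = 16.9572
Node u (S = 174): V_u = e^(−0.08)·[0.4358·0.0000 + 0.5642·0.0000] = 0.0000
Node d (S = 96): V_d = e^(−0.08)·[0.4358·0.0000 + 0.5642·16.9572] = 8.8313
Node 0 (S = 120): V_0 = e^(−0.08)·[0.4358·0.0000 + 0.5642·8.8313] = 4.5993

$4.60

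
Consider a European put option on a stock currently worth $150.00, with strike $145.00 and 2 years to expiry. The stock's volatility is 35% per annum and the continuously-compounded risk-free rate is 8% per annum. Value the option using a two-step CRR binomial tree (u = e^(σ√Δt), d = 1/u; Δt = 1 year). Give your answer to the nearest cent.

CRR parameters: u = e^(σ√Δt) = e^(0.35·√1) = 1.4191, d = 1/u = 0.7047
Per-period rate: rΔt = 0.08·1 = 0.08, so R = e^0.08 = 1.0833
Risk-neutral probability p = (e^0.08 − 0.7047)/(1.4191 − 0.7047) = 0.3786/0.7144 = 0.5300
Terminal stock prices: S_uu = 302.1, S_ud = 150, S_dd = 74.49
Terminal payoffs (K − S): max(-157.1, 0) = 0, max(-5, 0) = 0, max(70.51, 0) = 70.51
Node u (S = 212.9): V_u = e^(−0.08)·[0.5300·0.0000 + 0.4700·0.0000] = 0.0000
Node d (S = 105.7): V_d = e^(−0.08)·[0.5300·0.0000 + 0.4700·70.5122] = 30.5948
Node 0 (S = 150): V_0 = e^(−0.08)·[0.5300·0.0000 + 0.4700·30.5948] = 13.2749

$13.27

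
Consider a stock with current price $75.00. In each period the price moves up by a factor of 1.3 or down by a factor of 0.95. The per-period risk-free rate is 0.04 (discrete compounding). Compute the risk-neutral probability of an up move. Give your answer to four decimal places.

p = 0.2571

Risk-neutral probability p = (1 + 0.04 − 0.95)/(1.3 − 0.95) = 0.0900/0.3500 = 0.2571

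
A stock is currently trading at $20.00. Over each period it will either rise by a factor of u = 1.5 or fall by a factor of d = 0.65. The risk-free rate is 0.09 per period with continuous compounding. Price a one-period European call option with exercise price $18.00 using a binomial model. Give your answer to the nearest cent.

$5.73

Risk-neutral probability p = (e^0.09 − 0.65)/(1.5 − 0.65) = 0.4442/0.8500 = 0.5226
Terminal stock prices: S_u = 30, S_d = 13
Terminal payoffs (S − K): max(12, 0) = 12, max(-5, 0) = 0
Node 0 (S = 20): V_0 = e^(−0.09)·[0.5226·12.0000 + 0.4774·0.0000] = 5.7310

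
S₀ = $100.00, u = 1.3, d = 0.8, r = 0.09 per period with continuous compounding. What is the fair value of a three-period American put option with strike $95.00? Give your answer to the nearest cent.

Risk-neutral probability p = (e^0.09 − 0.8)/(1.3 − 0.8) = 0.2942/0.5000 = 0.5883
Terminal stock prices: S_uuu = 219.7, S_uud = 135.2, S_udd = 83.2, S_ddd = 51.2
Terminal payoffs (K − S): max(-124.7, 0) = 0, max(-40.2, 0) = 0, max(11.8, 0) = 11.8, max(43.8, 0) = 43.8
Node uu (S = 169): continuation = e^(−0.09)·[0.5883·0.0000 + 0.4117·0.0000] = 0.0000; exercise value = 0.0000 ≤ continuation, so V_uu = 0.0000
Node ud (S = 104): continuation = e^(−0.09)·[0.5883·0.0000 + 0.4117·11.8000] = 4.4394; exercise value = 0.0000 ≤ continuation, so V_ud = 4.4394
Node dd (S = 64): continuation = e^(−0.09)·[0.5883·11.8000 + 0.4117·43.8000] = 22.8235; exercise value = 31.0000 > continuation, so V_dd = 31.0000 (exercise)
Node u (S = 130): continuation = e^(−0.09)·[0.5883·0.0000 + 0.4117·4.4394] = 1.6702; exercise value = 0.0000 ≤ continuation, so V_u = 1.6702
Node d (S = 80): continuation = e^(−0.09)·[0.5883·4.4394 + 0.4117·31.0000] = 14.0500; exercise value = 15.0000 > continuation, so V_d = 15.0000 (exercise)
Node 0 (S = 100): continuation = e^(−0.09)·[0.5883·1.6702 + 0.4117·15.0000] = 6.5414; exercise value = 0.0000 ≤ continuation, so V_0 = 6.5414

$6.54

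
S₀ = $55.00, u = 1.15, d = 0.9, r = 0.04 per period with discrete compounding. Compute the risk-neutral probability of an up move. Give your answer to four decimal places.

p = 0.5600

Risk-neutral probability p = (1 + 0.04 − 0.9)/(1.15 − 0.9) = 0.1400/0.2500 = 0.5600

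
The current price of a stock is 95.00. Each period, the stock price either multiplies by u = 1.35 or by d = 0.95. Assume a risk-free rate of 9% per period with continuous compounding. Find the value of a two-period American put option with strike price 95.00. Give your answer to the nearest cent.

Risk-neutral probability p = (e^0.09 − 0.95)/(1.35 − 0.95) = 0.1442/0.4000 = 0.3604
Terminal stock prices: S_uu = 173.1, S_ud = 121.8, S_dd = 85.74
Terminal payoffs (K − S): max(-78.14, 0) = 0, max(-26.84, 0) = 0, max(9.263, 0) = 9.263
Node u (S = 128.2): continuation = e^(−0.09)·[0.3604·0.0000 + 0.6396·0.0000] = 0.0000; exercise value = 0.0000 ≤ continuation, so V_u = 0.0000
Node d (S = 90.25): continuation = e^(−0.09)·[0.3604·0.0000 + 0.6396·9.2625] = 5.4141; exercise value = 4.7500 ≤ continuation, so V_d = 5.4141
Node 0 (S = 95): continuation = e^(−0.09)·[0.3604·0.0000 + 0.6396·5.4141] = 3.1646; exercise value = 0.0000 ≤ continuation, so V_0 = 3.1646

3.16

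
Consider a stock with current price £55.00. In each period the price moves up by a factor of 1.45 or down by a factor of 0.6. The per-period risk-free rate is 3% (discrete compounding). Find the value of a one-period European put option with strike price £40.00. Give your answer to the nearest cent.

Risk-neutral probability p = (1 + 0.03 − 0.6)/(1.45 − 0.6) = 0.4300/0.8500 = 0.5059
Terminal stock prices: S_u = 79.75, S_d = 33
Terminal payoffs (K − S): max(-39.75, 0) = 0, max(7, 0) = 7
Node 0 (S = 55): V_0 = 1/1.03·[0.5059·0.0000 + 0.4941·7.0000] = 3.3581

£3.36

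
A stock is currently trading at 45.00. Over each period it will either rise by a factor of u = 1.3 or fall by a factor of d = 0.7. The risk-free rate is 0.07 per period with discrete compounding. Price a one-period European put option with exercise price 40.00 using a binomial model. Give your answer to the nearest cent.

Risk-neutral probability p = (1 + 0.07 − 0.7)/(1.3 − 0.7) = 0.3700/0.6000 = 0.6167
Terminal stock prices: S_u = 58.5, S_d = 31.5
Terminal payoffs (K − S): max(-18.5, 0) = 0, max(8.5, 0) = 8.5
Node 0 (S = 45): V_0 = 1/1.07·[0.6167·0.0000 + 0.3833·8.5000] = 3.0452

3.05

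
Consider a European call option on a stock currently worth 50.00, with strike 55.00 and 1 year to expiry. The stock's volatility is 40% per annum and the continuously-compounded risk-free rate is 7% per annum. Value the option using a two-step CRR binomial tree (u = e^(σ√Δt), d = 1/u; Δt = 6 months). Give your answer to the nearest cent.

7.45

CRR parameters: u = e^(σ√Δt) = e^(0.4·√0.5) = 1.3269, d = 1/u = 0.7536
Per-period rate: rΔt = 0.07·0.5 = 0.035, so R = e^0.035 = 1.0356
Risk-neutral probability p = (e^0.035 − 0.7536)/(1.3269 − 0.7536) = 0.2820/0.5733 = 0.4919
Terminal stock prices: S_uu = 88.03, S_ud = 50, S_dd = 28.4
Terminal payoffs (S − K): max(33.03, 0) = 33.03, max(-5, 0) = 0, max(-26.6, 0) = 0
Node u (S = 66.34): V_u = e^(−0.035)·[0.4919·33.0327 + 0.5081·0.0000] = 15.6897
Node d (S = 37.68): V_d = e^(−0.035)·[0.4919·0.0000 + 0.5081·0.0000] = 0.0000
Node 0 (S = 50): V_0 = e^(−0.035)·[0.4919·15.6897 + 0.5081·0.0000] = 7.4522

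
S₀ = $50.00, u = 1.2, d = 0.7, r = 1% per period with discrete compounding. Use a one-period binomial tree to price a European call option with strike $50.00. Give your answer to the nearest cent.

$6.14

Risk-neutral probability p = (1 + 0.01 − 0.7)/(1.2 − 0.7) = 0.3100/0.5000 = 0.6200
Terminal stock prices: S_u = 60, S_d = 35
Terminal payoffs (S − K): max(10, 0) = 10, max(-15, 0) = 0
Node 0 (S = 50): V_0 = 1/1.01·[0.6200·10.0000 + 0.3800·0.0000] = 6.1386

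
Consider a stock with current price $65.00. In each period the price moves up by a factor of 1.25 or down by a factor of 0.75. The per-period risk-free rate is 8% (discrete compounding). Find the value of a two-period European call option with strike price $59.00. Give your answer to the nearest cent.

Risk-neutral probability p = (1 + 0.08 − 0.75)/(1.25 − 0.75) = 0.3300/0.5000 = 0.6600
Terminal stock prices: S_uu = 101.6, S_ud = 60.94, S_dd = 36.56
Terminal payoffs (S − K): max(42.56, 0) = 42.56, max(1.938, 0) = 1.938, max(-22.44, 0) = 0
Node u (S = 81.25): V_u = 1/1.08·[0.6600·42.5625 + 0.3400·1.9375] = 26.6204
Node d (S = 48.75): V_d = 1/1.08·[0.6600·1.9375 + 0.3400·0.0000] = 1.1840
Node 0 (S = 65): V_0 = 1/1.08·[0.6600·26.6204 + 0.3400·1.1840] = 16.6408

$16.64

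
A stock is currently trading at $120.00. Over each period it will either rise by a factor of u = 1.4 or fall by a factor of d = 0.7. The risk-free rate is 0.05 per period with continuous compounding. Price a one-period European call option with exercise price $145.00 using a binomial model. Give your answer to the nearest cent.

Risk-neutral probability p = (e^0.05 − 0.7)/(1.4 − 0.7) = 0.3513/0.7000 = 0.5018
Terminal stock prices: S_u = 168, S_d = 84
Terminal payoffs (S − K): max(23, 0) = 23, max(-61, 0) = 0
Node 0 (S = 120): V_0 = e^(−0.05)·[0.5018·23.0000 + 0.4982·0.0000] = 10.9789

$10.98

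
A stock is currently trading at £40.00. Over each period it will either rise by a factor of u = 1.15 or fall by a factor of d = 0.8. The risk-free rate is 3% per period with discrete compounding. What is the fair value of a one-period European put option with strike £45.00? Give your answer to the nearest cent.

£4.33

Risk-neutral probability p = (1 + 0.03 − 0.8)/(1.15 − 0.8) = 0.2300/0.3500 = 0.6571
Terminal stock prices: S_u = 46, S_d = 32
Terminal payoffs (K − S): max(-1, 0) = 0, max(13, 0) = 13
Node 0 (S = 40): V_0 = 1/1.03·[0.6571·0.0000 + 0.3429·13.0000] = 4.3273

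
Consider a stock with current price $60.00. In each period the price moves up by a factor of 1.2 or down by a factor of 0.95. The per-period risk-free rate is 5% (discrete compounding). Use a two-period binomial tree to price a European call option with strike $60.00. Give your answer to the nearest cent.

Risk-neutral probability p = (1 + 0.05 − 0.95)/(1.2 − 0.95) = 0.1000/0.2500 = 0.4000
Terminal stock prices: S_uu = 86.4, S_ud = 68.4, S_dd = 54.15
Terminal payoffs (S − K): max(26.4, 0) = 26.4, max(8.4, 0) = 8.4, max(-5.85, 0) = 0
Node u (S = 72): V_u = 1/1.05·[0.4000·26.4000 + 0.6000·8.4000] = 14.8571
Node d (S = 57): V_d = 1/1.05·[0.4000·8.4000 + 0.6000·0.0000] = 3.2000
Node 0 (S = 60): V_0 = 1/1.05·[0.4000·14.8571 + 0.6000·3.2000] = 7.4884

$7.49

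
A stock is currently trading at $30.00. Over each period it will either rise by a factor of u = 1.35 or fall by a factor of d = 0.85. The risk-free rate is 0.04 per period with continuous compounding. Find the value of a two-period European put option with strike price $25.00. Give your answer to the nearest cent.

$1.17

Risk-neutral probability p = (e^0.04 − 0.85)/(1.35 − 0.85) = 0.1908/0.5000 = 0.3816
Terminal stock prices: S_uu = 54.68, S_ud = 34.42, S_dd = 21.67
Terminal payoffs (K − S): max(-29.68, 0) = 0, max(-9.425, 0) = 0, max(3.325, 0) = 3.325
Node u (S = 40.5): V_u = e^(−0.04)·[0.3816·0.0000 + 0.6184·0.0000] = 0.0000
Node d (S = 25.5): V_d = e^(−0.04)·[0.3816·0.0000 + 0.6184·3.3250] = 1.9755
Node 0 (S = 30): V_0 = e^(−0.04)·[0.3816·0.0000 + 0.6184·1.9755] = 1.1737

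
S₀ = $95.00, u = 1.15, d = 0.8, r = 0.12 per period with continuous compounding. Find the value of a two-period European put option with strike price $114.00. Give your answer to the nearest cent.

Risk-neutral probability p = (e^0.12 − 0.8)/(1.15 − 0.8) = 0.3275/0.3500 = 0.9357
Terminal stock prices: S_uu = 125.6, S_ud = 87.4, S_dd = 60.8
Terminal payoffs (K − S): max(-11.64, 0) = 0, max(26.6, 0) = 26.6, max(53.2, 0) = 53.2
Node u (S = 109.2): V_u = e^(−0.12)·[0.9357·0.0000 + 0.0643·26.6000] = 1.5168
Node d (S = 76): V_d = e^(−0.12)·[0.9357·26.6000 + 0.0643·53.2000] = 25.1089
Node 0 (S = 95): V_0 = e^(−0.12)·[0.9357·1.5168 + 0.0643·25.1089] = 2.6906

$2.69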